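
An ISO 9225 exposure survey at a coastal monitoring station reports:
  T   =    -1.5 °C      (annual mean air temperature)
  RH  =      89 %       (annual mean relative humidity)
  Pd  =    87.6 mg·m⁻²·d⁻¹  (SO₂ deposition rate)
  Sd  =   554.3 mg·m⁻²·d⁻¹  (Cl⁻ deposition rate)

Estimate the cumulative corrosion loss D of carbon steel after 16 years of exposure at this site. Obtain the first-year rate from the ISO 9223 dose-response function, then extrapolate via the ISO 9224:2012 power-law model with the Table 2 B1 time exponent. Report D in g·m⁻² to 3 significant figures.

D(16) = 3.69e+03 g·m⁻²

carbon steel: T≤10 °C ⇒ hinge +0.150·(-1.5−10) = -1.7250
  sulphur-dioxide contribution → 19.14 μm/a
  chloride contribution → 91.03 μm/a
  ⇒ r_corr(carbon steel) = 110.2 μm/a
Long-term exponent b (ISO 9224 Table 2, B1) = 0.523
  D(16) = 110.2 × 16^0.523 = 110.2 × 4.263 = 469.7 μm
  Mass loss = 469.7 μm × 7.85 g/cm³ = 3687 g·m⁻²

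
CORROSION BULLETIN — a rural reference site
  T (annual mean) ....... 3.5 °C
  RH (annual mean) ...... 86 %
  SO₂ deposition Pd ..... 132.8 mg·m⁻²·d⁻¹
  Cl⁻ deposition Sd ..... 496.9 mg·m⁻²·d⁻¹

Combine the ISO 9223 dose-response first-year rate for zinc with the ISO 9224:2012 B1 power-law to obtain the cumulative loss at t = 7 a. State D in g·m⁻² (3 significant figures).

D(7) = 213 g·m⁻²

zinc: temperature factor f = +0.038·(-6.5) = -0.2470
  SO₂ term: 0.0129·132.8^0.44·exp(0.046·86-0.2470) = 4.525
  Cl⁻ term: 0.0175·496.9^0.57·exp(0.008·86+0.085·3.5) = 1.614
  r_corr = 4.525 + 1.614 = 6.139 μm/a
ISO 9224: D(t) = r_corr · t^b with b = 0.813 (zinc, B1)
  D(7) = 6.139 × 7^0.813 = 6.139 × 4.865 = 29.86 μm
  Mass loss = 29.86 μm × 7.14 g/cm³ = 213.2 g·m⁻²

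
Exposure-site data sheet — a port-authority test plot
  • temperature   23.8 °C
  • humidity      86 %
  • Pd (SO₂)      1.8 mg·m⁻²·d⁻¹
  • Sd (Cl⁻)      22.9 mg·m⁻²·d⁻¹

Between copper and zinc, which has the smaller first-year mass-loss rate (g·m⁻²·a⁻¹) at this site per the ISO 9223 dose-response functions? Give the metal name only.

zinc

copper: f(T) = -0.080·(T−10) [T>10 °C] = -1.1040
  SO₂ term: 0.0053·1.8^0.26·exp(0.059·86-1.1040) = 0.3272
  Cl⁻ term: 0.01025·22.9^0.27·exp(0.036·86+0.049·23.8) = 1.694
  r_corr = 0.3272 + 1.694 = 2.021 μm/a
  mass loss = 2.021 μm/a × 8.96 g/cm³ = 18.11 g·m⁻²·a⁻¹
zinc: f(T) = -0.071·(T−10) [T>10 °C] = -0.9798
  Pd branch = 0.0129·Pd^0.44·e^(0.046·RH+f) = 0.3277 μm/a
  Sd branch = 0.0175·Sd^0.57·e^(0.008·RH+0.085·T) = 1.569 μm/a
  r_corr = 0.3277 + 1.569 = 1.896 μm/a
  mass loss = 1.896 μm/a × 7.14 g/cm³ = 13.54 g·m⁻²·a⁻¹
Ordering by g·m⁻²·a⁻¹: copper (18.1) > zinc (13.5)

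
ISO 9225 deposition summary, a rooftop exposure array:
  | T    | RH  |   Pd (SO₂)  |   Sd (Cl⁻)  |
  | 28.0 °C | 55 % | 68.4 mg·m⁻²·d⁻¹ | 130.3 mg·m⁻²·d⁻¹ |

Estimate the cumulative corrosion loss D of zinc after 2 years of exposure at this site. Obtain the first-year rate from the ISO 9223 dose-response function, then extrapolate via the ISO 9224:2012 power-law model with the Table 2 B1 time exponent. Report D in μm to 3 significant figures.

zinc: temperature factor f = -0.071·(18.0) = -1.2780
  sulphur-dioxide contribution → 0.2896 μm/a
  chloride contribution → 4.713 μm/a
  total first-year rate 5.002 μm/a
Long-term exponent b (ISO 9224 Table 2, B1) = 0.813
  D(2) = 5.002 × 2^0.813 = 5.002 × 1.757 = 8.788 μm

D(2) = 8.79 μm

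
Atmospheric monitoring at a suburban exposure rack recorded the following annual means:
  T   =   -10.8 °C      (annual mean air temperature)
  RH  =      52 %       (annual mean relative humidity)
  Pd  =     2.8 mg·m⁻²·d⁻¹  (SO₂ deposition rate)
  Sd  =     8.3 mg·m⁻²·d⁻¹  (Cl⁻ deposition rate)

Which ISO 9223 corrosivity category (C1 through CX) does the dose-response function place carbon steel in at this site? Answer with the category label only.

C2

carbon steel: f(T) = +0.150·(T−10) [T≤10 °C] = -3.1200
  Pd branch = 1.77·Pd^0.52·e^(0.02·RH+f) = 0.3777 μm/a
  Sd branch = 0.102·Sd^0.62·e^(0.033·RH+0.04·T) = 1.368 μm/a
  sum: 0.3777 + 1.368 → r_corr = 1.746 μm/a
1.75 μm/a falls in (1.3, 25] for carbon steel → category C2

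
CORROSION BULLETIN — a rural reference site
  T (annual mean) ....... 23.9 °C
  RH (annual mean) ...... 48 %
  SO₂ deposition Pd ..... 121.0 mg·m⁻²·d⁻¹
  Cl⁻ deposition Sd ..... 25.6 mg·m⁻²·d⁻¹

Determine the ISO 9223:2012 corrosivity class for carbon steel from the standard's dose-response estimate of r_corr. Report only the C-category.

C3

carbon steel: temperature factor f = -0.054·(13.9) = -0.7506
  SO₂ term: 1.77·121.0^0.52·exp(0.02·48-0.7506) = 26.42
  Cl⁻ term: 0.102·25.6^0.62·exp(0.033·48+0.04·23.9) = 9.656
  r_corr = 26.42 + 9.656 = 36.08 μm/a
Category bounds: 25…50 μm/a bracket r_corr ⇒ C3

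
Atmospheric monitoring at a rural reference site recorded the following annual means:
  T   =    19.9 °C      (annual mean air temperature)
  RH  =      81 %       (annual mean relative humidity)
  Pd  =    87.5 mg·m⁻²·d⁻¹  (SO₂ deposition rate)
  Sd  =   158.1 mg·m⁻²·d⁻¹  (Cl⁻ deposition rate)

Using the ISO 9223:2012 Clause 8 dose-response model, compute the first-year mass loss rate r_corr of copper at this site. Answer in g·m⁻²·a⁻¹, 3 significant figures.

copper: f(T) = -0.080·(T−10) [T>10 °C] = -0.7920
  Pd branch = 0.0053·Pd^0.26·e^(0.059·RH+f) = 0.9135 μm/a
  Cl⁻ term: 0.01025·158.1^0.27·exp(0.036·81+0.049·19.9) = 1.969
  sum: 0.9135 + 1.969 → r_corr = 2.883 μm/a
Convert to mass loss: 2.883 μm/a × 8.96 g/cm³ = 25.83 g·m⁻²·a⁻¹

r_corr = 25.8 g·m⁻²·a⁻¹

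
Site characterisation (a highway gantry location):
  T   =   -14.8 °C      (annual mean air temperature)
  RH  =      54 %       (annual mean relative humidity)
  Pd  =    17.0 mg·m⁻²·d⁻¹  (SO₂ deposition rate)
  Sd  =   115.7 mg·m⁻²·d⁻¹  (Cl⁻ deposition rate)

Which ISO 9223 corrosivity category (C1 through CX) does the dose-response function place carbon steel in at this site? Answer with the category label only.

carbon steel: temperature factor f = +0.150·(-24.8) = -3.7200
  sulphur-dioxide contribution → 0.5511 μm/a
  chloride contribution → 6.378 μm/a
  ⇒ r_corr(carbon steel) = 6.929 μm/a
Category bounds: 1.3…25 μm/a bracket r_corr ⇒ C2

C2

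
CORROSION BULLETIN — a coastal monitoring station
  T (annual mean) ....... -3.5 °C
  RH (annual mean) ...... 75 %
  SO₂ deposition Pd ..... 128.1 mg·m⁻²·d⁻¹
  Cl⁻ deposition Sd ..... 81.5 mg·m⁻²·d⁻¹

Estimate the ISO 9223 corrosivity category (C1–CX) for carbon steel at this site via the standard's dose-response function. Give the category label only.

carbon steel: T≤10 °C ⇒ hinge +0.150·(-3.5−10) = -2.0250
  SO₂ term: 1.77·128.1^0.52·exp(0.02·75-2.0250) = 13.06
  Sd branch = 0.102·Sd^0.62·e^(0.033·RH+0.04·T) = 16.13 μm/a
  r_corr = 13.06 + 16.13 = 29.19 μm/a
29.2 μm/a falls in (25, 50] for carbon steel → category C3

C3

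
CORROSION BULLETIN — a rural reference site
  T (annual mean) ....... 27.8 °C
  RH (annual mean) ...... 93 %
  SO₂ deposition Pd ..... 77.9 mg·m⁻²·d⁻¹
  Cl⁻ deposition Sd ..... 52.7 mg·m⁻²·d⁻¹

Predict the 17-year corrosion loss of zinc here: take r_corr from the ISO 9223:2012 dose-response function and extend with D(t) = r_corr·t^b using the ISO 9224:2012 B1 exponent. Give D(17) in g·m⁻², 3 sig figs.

D(17) = 395 g·m⁻²

zinc: T>10 °C ⇒ hinge -0.071·(27.8−10) = -1.2638
  sulphur-dioxide contribution → 1.786 μm/a
  chloride contribution → 3.748 μm/a
  total first-year rate 5.534 μm/a
Long-term exponent b (ISO 9224 Table 2, B1) = 0.813
  D(17) = 5.534 × 17^0.813 = 5.534 × 10.01 = 55.39 μm
  Mass loss = 55.39 μm × 7.14 g/cm³ = 395.5 g·m⁻²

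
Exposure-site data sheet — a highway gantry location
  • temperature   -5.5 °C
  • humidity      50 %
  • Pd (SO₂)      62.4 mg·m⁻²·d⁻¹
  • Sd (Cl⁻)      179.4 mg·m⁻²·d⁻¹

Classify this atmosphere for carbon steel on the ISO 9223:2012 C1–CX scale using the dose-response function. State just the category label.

carbon steel: temperature factor f = +0.150·(-15.5) = -2.3250
  Pd branch = 1.77·Pd^0.52·e^(0.02·RH+f) = 4.037 μm/a
  Cl⁻ term: 0.102·179.4^0.62·exp(0.033·50+0.04·-5.5) = 10.64
  r_corr = 4.037 + 10.64 = 14.68 μm/a
Category bounds: 1.3…25 μm/a bracket r_corr ⇒ C2

C2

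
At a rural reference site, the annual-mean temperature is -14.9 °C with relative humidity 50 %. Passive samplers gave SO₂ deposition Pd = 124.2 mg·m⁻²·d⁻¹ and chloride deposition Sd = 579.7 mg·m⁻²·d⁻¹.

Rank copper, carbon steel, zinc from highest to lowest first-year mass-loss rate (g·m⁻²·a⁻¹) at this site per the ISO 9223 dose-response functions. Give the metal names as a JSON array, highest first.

copper: T≤10 °C ⇒ hinge +0.126·(-14.9−10) = -3.1374
  sulphur-dioxide contribution → 0.01539 μm/a
  chloride contribution → 0.1665 μm/a
  total first-year rate 0.1819 μm/a
  mass loss = 0.1819 μm/a × 8.96 g/cm³ = 1.63 g·m⁻²·a⁻¹
carbon steel: temperature factor f = +0.150·(-24.9) = -3.7350
  sulphur-dioxide contribution → 1.41 μm/a
  chloride contribution → 15.12 μm/a
  total first-year rate 16.53 μm/a
  mass loss = 16.53 μm/a × 7.85 g/cm³ = 129.8 g·m⁻²·a⁻¹
zinc: T≤10 °C ⇒ hinge +0.038·(-14.9−10) = -0.9462
  sulphur-dioxide contribution → 0.4168 μm/a
  chloride contribution → 0.2765 μm/a
  ⇒ r_corr(zinc) = 0.6934 μm/a
  mass loss = 0.6934 μm/a × 7.14 g/cm³ = 4.951 g·m⁻²·a⁻¹
Ordering by g·m⁻²·a⁻¹: carbon steel (130) > zinc (4.95) > copper (1.63)

["carbon steel", "zinc", "copper"]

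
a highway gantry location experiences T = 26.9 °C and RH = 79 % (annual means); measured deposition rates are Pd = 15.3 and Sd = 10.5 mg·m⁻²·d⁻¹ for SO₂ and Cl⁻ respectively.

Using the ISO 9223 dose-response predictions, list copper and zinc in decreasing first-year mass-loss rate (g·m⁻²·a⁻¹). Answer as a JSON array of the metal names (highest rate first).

["copper", "zinc"]

copper: T>10 °C ⇒ hinge -0.080·(26.9−10) = -1.3520
  Pd branch = 0.0053·Pd^0.26·e^(0.059·RH+f) = 0.2947 μm/a
  Cl⁻ term: 0.01025·10.5^0.27·exp(0.036·79+0.049·26.9) = 1.242
  r_corr = 0.2947 + 1.242 = 1.536 μm/a
  mass loss = 1.536 μm/a × 8.96 g/cm³ = 13.77 g·m⁻²·a⁻¹
zinc: temperature factor f = -0.071·(16.9) = -1.1999
  SO₂ term: 0.0129·15.3^0.44·exp(0.046·79-1.1999) = 0.4886
  Sd branch = 0.0175·Sd^0.57·e^(0.008·RH+0.085·T) = 1.238 μm/a
  sum: 0.4886 + 1.238 → r_corr = 1.726 μm/a
  mass loss = 1.726 μm/a × 7.14 g/cm³ = 12.33 g·m⁻²·a⁻¹
Ordering by g·m⁻²·a⁻¹: copper (13.8) > zinc (12.3)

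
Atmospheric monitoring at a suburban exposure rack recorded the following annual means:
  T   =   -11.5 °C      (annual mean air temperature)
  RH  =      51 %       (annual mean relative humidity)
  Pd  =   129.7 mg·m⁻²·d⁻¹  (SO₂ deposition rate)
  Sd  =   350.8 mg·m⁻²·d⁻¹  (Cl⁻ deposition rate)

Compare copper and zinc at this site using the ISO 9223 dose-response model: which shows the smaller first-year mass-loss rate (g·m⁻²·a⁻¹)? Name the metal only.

copper: temperature factor f = +0.126·(-21.5) = -2.7090
  sulphur-dioxide contribution → 0.02535 μm/a
  chloride contribution → 0.178 μm/a
  total first-year rate 0.2034 μm/a
  mass loss = 0.2034 μm/a × 8.96 g/cm³ = 1.822 g·m⁻²·a⁻¹
zinc: f(T) = +0.038·(T−10) [T≤10 °C] = -0.8170
  sulphur-dioxide contribution → 0.5062 μm/a
  chloride contribution → 0.2795 μm/a
  ⇒ r_corr(zinc) = 0.7857 μm/a
  mass loss = 0.7857 μm/a × 7.14 g/cm³ = 5.61 g·m⁻²·a⁻¹
Ordering by g·m⁻²·a⁻¹: zinc (5.61) > copper (1.82)

copper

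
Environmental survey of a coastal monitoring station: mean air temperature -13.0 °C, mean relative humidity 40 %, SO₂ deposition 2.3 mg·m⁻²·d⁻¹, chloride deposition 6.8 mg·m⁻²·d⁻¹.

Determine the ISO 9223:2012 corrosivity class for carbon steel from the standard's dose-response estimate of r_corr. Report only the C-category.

carbon steel: T≤10 °C ⇒ hinge +0.150·(-13.0−10) = -3.4500
  Pd branch = 1.77·Pd^0.52·e^(0.02·RH+f) = 0.1928 μm/a
  Cl⁻ term: 0.102·6.8^0.62·exp(0.033·40+0.04·-13.0) = 0.7451
  sum: 0.1928 + 0.7451 → r_corr = 0.9379 μm/a
Category bounds: 0…1.3 μm/a bracket r_corr ⇒ C1

C1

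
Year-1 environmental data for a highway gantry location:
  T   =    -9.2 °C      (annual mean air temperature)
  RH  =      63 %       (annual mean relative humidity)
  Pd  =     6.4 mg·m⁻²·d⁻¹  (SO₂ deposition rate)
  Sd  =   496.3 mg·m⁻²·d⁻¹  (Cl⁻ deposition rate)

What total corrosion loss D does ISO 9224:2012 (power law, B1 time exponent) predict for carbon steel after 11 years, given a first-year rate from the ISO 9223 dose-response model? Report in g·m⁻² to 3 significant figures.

carbon steel: temperature factor f = +0.150·(-19.2) = -2.8800
  SO₂ term: 1.77·6.4^0.52·exp(0.02·63-2.8800) = 0.9197
  Cl⁻ term: 0.102·496.3^0.62·exp(0.033·63+0.04·-9.2) = 26.49
  r_corr = 0.9197 + 26.49 = 27.41 μm/a
Long-term exponent b (ISO 9224 Table 2, B1) = 0.523
  D(11) = 27.41 × 11^0.523 = 27.41 × 3.505 = 96.05 μm
  Mass loss = 96.05 μm × 7.85 g/cm³ = 754 g·m⁻²

D(11) = 754 g·m⁻²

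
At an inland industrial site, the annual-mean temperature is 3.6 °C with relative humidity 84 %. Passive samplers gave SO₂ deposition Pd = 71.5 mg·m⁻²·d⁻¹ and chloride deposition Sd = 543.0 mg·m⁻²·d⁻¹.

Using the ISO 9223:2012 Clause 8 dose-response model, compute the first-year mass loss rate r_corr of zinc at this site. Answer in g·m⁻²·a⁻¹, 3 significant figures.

r_corr = 34.6 g·m⁻²·a⁻¹

zinc: T≤10 °C ⇒ hinge +0.038·(3.6−10) = -0.2432
  sulphur-dioxide contribution → 3.155 μm/a
  chloride contribution → 1.685 μm/a
  total first-year rate 4.84 μm/a
Convert to mass loss: 4.84 μm/a × 7.14 g/cm³ = 34.56 g·m⁻²·a⁻¹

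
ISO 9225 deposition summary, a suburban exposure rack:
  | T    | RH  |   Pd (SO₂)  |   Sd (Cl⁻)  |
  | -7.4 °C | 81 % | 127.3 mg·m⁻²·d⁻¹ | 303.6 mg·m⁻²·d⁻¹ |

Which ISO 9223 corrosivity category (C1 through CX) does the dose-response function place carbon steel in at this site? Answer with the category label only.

C3

carbon steel: temperature factor f = +0.150·(-17.4) = -2.6100
  SO₂ term: 1.77·127.3^0.52·exp(0.02·81-2.6100) = 8.176
  Sd branch = 0.102·Sd^0.62·e^(0.033·RH+0.04·T) = 38.01 μm/a
  r_corr = 8.176 + 38.01 = 46.19 μm/a
ISO 9223 Table 2 (carbon steel): 25 < 46.2 ≤ 50 μm/a ⇒ C3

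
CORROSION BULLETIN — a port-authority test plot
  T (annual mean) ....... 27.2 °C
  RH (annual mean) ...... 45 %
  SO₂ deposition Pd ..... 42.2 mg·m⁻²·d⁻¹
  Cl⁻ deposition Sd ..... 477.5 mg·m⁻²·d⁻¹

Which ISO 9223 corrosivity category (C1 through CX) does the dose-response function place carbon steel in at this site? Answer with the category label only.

C4

carbon steel: T>10 °C ⇒ hinge -0.054·(27.2−10) = -0.9288
  sulphur-dioxide contribution → 12.04 μm/a
  chloride contribution → 61.24 μm/a
  ⇒ r_corr(carbon steel) = 73.28 μm/a
ISO 9223 Table 2 (carbon steel): 50 < 73.3 ≤ 80 μm/a ⇒ C4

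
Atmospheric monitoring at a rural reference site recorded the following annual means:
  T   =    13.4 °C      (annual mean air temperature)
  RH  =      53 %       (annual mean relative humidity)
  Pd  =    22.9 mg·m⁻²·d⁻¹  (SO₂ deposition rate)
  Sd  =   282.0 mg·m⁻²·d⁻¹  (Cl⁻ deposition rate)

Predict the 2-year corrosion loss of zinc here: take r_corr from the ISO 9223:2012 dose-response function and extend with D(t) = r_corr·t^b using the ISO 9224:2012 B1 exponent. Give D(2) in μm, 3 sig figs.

D(2) = 4.47 μm

zinc: T>10 °C ⇒ hinge -0.071·(13.4−10) = -0.2414
  sulphur-dioxide contribution → 0.4601 μm/a
  chloride contribution → 2.082 μm/a
  ⇒ r_corr(zinc) = 2.542 μm/a
Power-law: D(2) = r_corr · 2^0.813
  D(2) = 2.542 × 2^0.813 = 2.542 × 1.757 = 4.466 μm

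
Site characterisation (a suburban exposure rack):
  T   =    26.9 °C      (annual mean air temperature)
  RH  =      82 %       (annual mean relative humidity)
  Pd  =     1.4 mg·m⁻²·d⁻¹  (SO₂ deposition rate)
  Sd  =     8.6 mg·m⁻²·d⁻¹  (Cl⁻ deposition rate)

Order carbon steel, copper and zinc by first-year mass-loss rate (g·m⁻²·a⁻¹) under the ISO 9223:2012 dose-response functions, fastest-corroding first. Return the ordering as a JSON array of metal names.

["carbon steel", "copper", "zinc"]

carbon steel: f(T) = -0.054·(T−10) [T>10 °C] = -0.9126
  Pd branch = 1.77·Pd^0.52·e^(0.02·RH+f) = 4.364 μm/a
  Sd branch = 0.102·Sd^0.62·e^(0.033·RH+0.04·T) = 17 μm/a
  r_corr = 4.364 + 17 = 21.37 μm/a
  mass loss = 21.37 μm/a × 7.85 g/cm³ = 167.7 g·m⁻²·a⁻¹
copper: f(T) = -0.080·(T−10) [T>10 °C] = -1.3520
  Pd branch = 0.0053·Pd^0.26·e^(0.059·RH+f) = 0.1889 μm/a
  Cl⁻ term: 0.01025·8.6^0.27·exp(0.036·82+0.049·26.9) = 1.311
  sum: 0.1889 + 1.311 → r_corr = 1.5 μm/a
  mass loss = 1.5 μm/a × 8.96 g/cm³ = 13.44 g·m⁻²·a⁻¹
zinc: T>10 °C ⇒ hinge -0.071·(26.9−10) = -1.1999
  Pd branch = 0.0129·Pd^0.44·e^(0.046·RH+f) = 0.1959 μm/a
  Sd branch = 0.0175·Sd^0.57·e^(0.008·RH+0.085·T) = 1.131 μm/a
  sum: 0.1959 + 1.131 → r_corr = 1.327 μm/a
  mass loss = 1.327 μm/a × 7.14 g/cm³ = 9.477 g·m⁻²·a⁻¹
Ordering by g·m⁻²·a⁻¹: carbon steel (168) > copper (13.4) > zinc (9.48)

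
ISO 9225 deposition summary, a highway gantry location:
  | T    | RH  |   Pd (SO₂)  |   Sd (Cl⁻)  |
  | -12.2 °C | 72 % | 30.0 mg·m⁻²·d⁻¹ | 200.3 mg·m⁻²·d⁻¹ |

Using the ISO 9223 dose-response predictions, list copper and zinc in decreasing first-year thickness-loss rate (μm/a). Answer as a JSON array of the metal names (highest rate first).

copper: temperature factor f = +0.126·(-22.2) = -2.7972
  sulphur-dioxide contribution → 0.05475 μm/a
  chloride contribution → 0.315 μm/a
  ⇒ r_corr(copper) = 0.3697 μm/a
zinc: T≤10 °C ⇒ hinge +0.038·(-12.2−10) = -0.8436
  sulphur-dioxide contribution → 0.68 μm/a
  chloride contribution → 0.2264 μm/a
  total first-year rate 0.9064 μm/a
Ordering by μm/a: zinc (0.906) > copper (0.37)

["zinc", "copper"]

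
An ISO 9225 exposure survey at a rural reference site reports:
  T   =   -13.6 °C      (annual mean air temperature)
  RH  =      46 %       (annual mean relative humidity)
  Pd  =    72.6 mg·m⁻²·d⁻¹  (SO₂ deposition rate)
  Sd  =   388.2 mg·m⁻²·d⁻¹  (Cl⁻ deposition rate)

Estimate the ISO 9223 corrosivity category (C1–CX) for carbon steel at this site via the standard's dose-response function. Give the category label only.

C2

carbon steel: f(T) = +0.150·(T−10) [T≤10 °C] = -3.5400
  SO₂ term: 1.77·72.6^0.52·exp(0.02·46-3.5400) = 1.196
  Sd branch = 0.102·Sd^0.62·e^(0.033·RH+0.04·T) = 10.88 μm/a
  r_corr = 1.196 + 10.88 = 12.08 μm/a
ISO 9223 Table 2 (carbon steel): 1.3 < 12.1 ≤ 25 μm/a ⇒ C2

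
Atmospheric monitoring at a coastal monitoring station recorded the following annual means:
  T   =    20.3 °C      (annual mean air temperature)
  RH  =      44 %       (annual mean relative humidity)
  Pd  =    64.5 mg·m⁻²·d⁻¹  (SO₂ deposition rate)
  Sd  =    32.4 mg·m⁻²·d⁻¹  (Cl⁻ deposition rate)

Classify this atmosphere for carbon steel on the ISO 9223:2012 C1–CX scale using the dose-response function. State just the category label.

C3

carbon steel: f(T) = -0.054·(T−10) [T>10 °C] = -0.5562
  SO₂ term: 1.77·64.5^0.52·exp(0.02·44-0.5562) = 21.36
  Sd branch = 0.102·Sd^0.62·e^(0.033·RH+0.04·T) = 8.48 μm/a
  sum: 21.36 + 8.48 → r_corr = 29.84 μm/a
Category bounds: 25…50 μm/a bracket r_corr ⇒ C3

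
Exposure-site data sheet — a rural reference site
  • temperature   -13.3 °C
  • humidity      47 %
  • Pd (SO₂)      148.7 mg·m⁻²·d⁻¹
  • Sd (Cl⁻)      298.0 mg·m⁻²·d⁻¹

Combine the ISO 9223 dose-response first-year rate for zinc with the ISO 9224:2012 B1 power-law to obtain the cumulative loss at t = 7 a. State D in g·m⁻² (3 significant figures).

D(7) = 21.9 g·m⁻²

zinc: T≤10 °C ⇒ hinge +0.038·(-13.3−10) = -0.8854
  SO₂ term: 0.0129·148.7^0.44·exp(0.046·47-0.8854) = 0.4177
  Sd branch = 0.0175·Sd^0.57·e^(0.008·RH+0.085·T) = 0.2117 μm/a
  sum: 0.4177 + 0.2117 → r_corr = 0.6293 μm/a
Long-term exponent b (ISO 9224 Table 2, B1) = 0.813
  D(7) = 0.6293 × 7^0.813 = 0.6293 × 4.865 = 3.062 μm
  Mass loss = 3.062 μm × 7.14 g/cm³ = 21.86 g·m⁻²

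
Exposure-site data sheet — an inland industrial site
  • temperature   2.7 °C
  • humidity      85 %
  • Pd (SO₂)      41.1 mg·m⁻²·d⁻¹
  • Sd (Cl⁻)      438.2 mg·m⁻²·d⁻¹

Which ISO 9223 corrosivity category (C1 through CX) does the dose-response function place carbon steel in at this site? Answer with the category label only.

carbon steel: temperature factor f = +0.150·(-7.3) = -1.0950
  SO₂ term: 1.77·41.1^0.52·exp(0.02·85-1.0950) = 22.38
  Cl⁻ term: 0.102·438.2^0.62·exp(0.033·85+0.04·2.7) = 81.57
  sum: 22.38 + 81.57 → r_corr = 104 μm/a
104 μm/a falls in (80, 200] for carbon steel → category C5

C5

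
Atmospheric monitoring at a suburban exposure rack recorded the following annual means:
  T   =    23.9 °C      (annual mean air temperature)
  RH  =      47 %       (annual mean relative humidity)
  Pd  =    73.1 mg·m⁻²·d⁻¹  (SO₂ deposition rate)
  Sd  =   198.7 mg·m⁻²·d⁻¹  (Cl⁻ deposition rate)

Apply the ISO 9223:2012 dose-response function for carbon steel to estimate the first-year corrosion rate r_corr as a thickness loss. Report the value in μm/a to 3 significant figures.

carbon steel: f(T) = -0.054·(T−10) [T>10 °C] = -0.7506
  SO₂ term: 1.77·73.1^0.52·exp(0.02·47-0.7506) = 19.93
  Sd branch = 0.102·Sd^0.62·e^(0.033·RH+0.04·T) = 33.29 μm/a
  r_corr = 19.93 + 33.29 = 53.21 μm/a

r_corr = 53.2 μm/a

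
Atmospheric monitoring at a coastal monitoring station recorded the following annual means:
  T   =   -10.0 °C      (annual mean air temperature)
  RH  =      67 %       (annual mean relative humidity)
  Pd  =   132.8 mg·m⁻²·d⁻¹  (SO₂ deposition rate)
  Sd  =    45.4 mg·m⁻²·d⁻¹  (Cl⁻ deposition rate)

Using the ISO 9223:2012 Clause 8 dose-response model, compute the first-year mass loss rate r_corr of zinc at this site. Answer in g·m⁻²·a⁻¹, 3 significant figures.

r_corr = 8.87 g·m⁻²·a⁻¹

zinc: T≤10 °C ⇒ hinge +0.038·(-10.0−10) = -0.7600
  Pd branch = 0.0129·Pd^0.44·e^(0.046·RH+f) = 1.13 μm/a
  Sd branch = 0.0175·Sd^0.57·e^(0.008·RH+0.085·T) = 0.1125 μm/a
  r_corr = 1.13 + 0.1125 = 1.243 μm/a
Convert to mass loss: 1.243 μm/a × 7.14 g/cm³ = 8.874 g·m⁻²·a⁻¹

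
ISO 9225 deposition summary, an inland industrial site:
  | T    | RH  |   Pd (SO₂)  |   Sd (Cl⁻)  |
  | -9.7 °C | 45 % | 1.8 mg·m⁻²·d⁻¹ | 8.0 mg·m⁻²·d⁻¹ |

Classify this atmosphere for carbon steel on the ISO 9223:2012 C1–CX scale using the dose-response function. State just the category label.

carbon steel: T≤10 °C ⇒ hinge +0.150·(-9.7−10) = -2.9550
  SO₂ term: 1.77·1.8^0.52·exp(0.02·45-2.9550) = 0.3078
  Cl⁻ term: 0.102·8.0^0.62·exp(0.033·45+0.04·-9.7) = 1.109
  sum: 0.3078 + 1.109 → r_corr = 1.417 μm/a
1.42 μm/a falls in (1.3, 25] for carbon steel → category C2

C2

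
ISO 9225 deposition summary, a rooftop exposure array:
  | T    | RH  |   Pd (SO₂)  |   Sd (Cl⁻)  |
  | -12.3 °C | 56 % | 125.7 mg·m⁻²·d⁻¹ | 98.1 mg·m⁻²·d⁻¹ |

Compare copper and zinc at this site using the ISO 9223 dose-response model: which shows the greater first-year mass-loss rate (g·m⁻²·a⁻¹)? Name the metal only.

zinc

copper: f(T) = +0.126·(T−10) [T≤10 °C] = -2.8098
  sulphur-dioxide contribution → 0.03053 μm/a
  chloride contribution → 0.1453 μm/a
  total first-year rate 0.1758 μm/a
  mass loss = 0.1758 μm/a × 8.96 g/cm³ = 1.575 g·m⁻²·a⁻¹
zinc: temperature factor f = +0.038·(-22.3) = -0.8474
  sulphur-dioxide contribution → 0.6096 μm/a
  chloride contribution → 0.1315 μm/a
  ⇒ r_corr(zinc) = 0.741 μm/a
  mass loss = 0.741 μm/a × 7.14 g/cm³ = 5.291 g·m⁻²·a⁻¹
Ordering by g·m⁻²·a⁻¹: zinc (5.29) > copper (1.58)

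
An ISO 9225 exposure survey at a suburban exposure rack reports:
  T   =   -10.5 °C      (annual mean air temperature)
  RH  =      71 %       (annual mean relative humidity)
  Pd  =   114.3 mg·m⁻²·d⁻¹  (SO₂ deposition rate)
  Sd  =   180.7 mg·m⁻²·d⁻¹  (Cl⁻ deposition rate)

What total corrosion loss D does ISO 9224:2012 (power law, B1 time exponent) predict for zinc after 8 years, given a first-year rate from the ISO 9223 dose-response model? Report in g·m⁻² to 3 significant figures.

D(8) = 57.8 g·m⁻²

zinc: f(T) = +0.038·(T−10) [T≤10 °C] = -0.7790
  Pd branch = 0.0129·Pd^0.44·e^(0.046·RH+f) = 1.248 μm/a
  Cl⁻ term: 0.0175·180.7^0.57·exp(0.008·71+0.085·-10.5) = 0.2447
  r_corr = 1.248 + 0.2447 = 1.493 μm/a
Power-law: D(8) = r_corr · 8^0.813
  D(8) = 1.493 × 8^0.813 = 1.493 × 5.423 = 8.094 μm
  Mass loss = 8.094 μm × 7.14 g/cm³ = 57.79 g·m⁻²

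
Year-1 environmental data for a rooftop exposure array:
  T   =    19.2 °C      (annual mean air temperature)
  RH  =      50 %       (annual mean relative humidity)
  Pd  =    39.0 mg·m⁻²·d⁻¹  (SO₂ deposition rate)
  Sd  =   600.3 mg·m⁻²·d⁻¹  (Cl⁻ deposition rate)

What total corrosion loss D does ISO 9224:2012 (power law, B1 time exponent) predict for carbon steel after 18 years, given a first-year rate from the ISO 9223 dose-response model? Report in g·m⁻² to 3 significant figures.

carbon steel: temperature factor f = -0.054·(9.2) = -0.4968
  sulphur-dioxide contribution → 19.67 μm/a
  chloride contribution → 60.44 μm/a
  ⇒ r_corr(carbon steel) = 80.11 μm/a
ISO 9224: D(t) = r_corr · t^b with b = 0.523 (carbon steel, B1)
  D(18) = 80.11 × 18^0.523 = 80.11 × 4.534 = 363.2 μm
  Mass loss = 363.2 μm × 7.85 g/cm³ = 2851 g·m⁻²

D(18) = 2.85e+03 g·m⁻²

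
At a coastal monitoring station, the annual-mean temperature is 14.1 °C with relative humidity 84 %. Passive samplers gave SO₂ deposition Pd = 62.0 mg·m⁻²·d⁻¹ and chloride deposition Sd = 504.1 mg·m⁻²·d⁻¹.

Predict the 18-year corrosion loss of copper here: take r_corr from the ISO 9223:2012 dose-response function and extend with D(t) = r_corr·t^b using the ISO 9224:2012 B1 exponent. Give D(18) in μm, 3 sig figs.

D(18) = 26.4 μm

copper: f(T) = -0.080·(T−10) [T>10 °C] = -0.3280
  Pd branch = 0.0053·Pd^0.26·e^(0.059·RH+f) = 1.586 μm/a
  Cl⁻ term: 0.01025·504.1^0.27·exp(0.036·84+0.049·14.1) = 2.258
  r_corr = 1.586 + 2.258 = 3.844 μm/a
Power-law: D(18) = r_corr · 18^0.667
  D(18) = 3.844 × 18^0.667 = 3.844 × 6.875 = 26.43 μm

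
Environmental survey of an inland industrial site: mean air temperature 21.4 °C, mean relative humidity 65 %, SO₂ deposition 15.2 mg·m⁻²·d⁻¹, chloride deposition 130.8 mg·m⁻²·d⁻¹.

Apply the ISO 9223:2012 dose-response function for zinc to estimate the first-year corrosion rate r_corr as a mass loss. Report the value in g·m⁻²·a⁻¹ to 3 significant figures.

r_corr = 23.5 g·m⁻²·a⁻¹

zinc: T>10 °C ⇒ hinge -0.071·(21.4−10) = -0.8094
  SO₂ term: 0.0129·15.2^0.44·exp(0.046·65-0.8094) = 0.3781
  Cl⁻ term: 0.0175·130.8^0.57·exp(0.008·65+0.085·21.4) = 2.92
  r_corr = 0.3781 + 2.92 = 3.298 μm/a
Convert to mass loss: 3.298 μm/a × 7.14 g/cm³ = 23.55 g·m⁻²·a⁻¹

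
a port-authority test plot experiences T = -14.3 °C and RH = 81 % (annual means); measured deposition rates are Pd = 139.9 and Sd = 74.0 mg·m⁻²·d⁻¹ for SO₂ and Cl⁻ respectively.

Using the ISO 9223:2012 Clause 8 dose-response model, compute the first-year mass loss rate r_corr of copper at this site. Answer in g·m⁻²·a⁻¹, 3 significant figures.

r_corr = 3.65 g·m⁻²·a⁻¹

copper: T≤10 °C ⇒ hinge +0.126·(-14.3−10) = -3.0618
  sulphur-dioxide contribution → 0.1066 μm/a
  chloride contribution → 0.3003 μm/a
  ⇒ r_corr(copper) = 0.4069 μm/a
Convert to mass loss: 0.4069 μm/a × 8.96 g/cm³ = 3.646 g·m⁻²·a⁻¹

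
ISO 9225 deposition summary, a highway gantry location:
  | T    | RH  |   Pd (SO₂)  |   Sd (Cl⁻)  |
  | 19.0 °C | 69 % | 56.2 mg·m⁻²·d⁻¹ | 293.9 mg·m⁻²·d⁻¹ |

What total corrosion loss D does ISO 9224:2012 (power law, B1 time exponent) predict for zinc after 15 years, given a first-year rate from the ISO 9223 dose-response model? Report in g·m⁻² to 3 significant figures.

zinc: f(T) = -0.071·(T−10) [T>10 °C] = -0.6390
  SO₂ term: 0.0129·56.2^0.44·exp(0.046·69-0.6390) = 0.9581
  Cl⁻ term: 0.0175·293.9^0.57·exp(0.008·69+0.085·19.0) = 3.9
  r_corr = 0.9581 + 3.9 = 4.858 μm/a
Long-term exponent b (ISO 9224 Table 2, B1) = 0.813
  D(15) = 4.858 × 15^0.813 = 4.858 × 9.04 = 43.91 μm
  Mass loss = 43.91 μm × 7.14 g/cm³ = 313.5 g·m⁻²

D(15) = 314 g·m⁻²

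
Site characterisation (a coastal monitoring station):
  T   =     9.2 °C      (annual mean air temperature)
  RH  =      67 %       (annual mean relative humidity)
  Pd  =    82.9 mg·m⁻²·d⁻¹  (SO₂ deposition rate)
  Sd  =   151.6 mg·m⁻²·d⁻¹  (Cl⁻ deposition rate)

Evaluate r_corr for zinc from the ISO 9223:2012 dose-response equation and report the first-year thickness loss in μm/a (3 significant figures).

r_corr = 3.05 μm/a

zinc: f(T) = +0.038·(T−10) [T≤10 °C] = -0.0304
  sulphur-dioxide contribution → 1.906 μm/a
  chloride contribution → 1.144 μm/a
  ⇒ r_corr(zinc) = 3.05 μm/a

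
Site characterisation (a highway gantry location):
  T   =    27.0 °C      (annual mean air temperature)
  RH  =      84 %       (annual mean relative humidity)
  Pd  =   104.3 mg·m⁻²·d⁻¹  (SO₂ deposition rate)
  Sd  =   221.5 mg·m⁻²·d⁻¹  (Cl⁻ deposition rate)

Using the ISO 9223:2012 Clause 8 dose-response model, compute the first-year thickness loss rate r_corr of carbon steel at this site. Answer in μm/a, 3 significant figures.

r_corr = 179 μm/a

carbon steel: f(T) = -0.054·(T−10) [T>10 °C] = -0.9180
  SO₂ term: 1.77·104.3^0.52·exp(0.02·84-0.9180) = 42.5
  Cl⁻ term: 0.102·221.5^0.62·exp(0.033·84+0.04·27.0) = 136.7
  r_corr = 42.5 + 136.7 = 179.2 μm/a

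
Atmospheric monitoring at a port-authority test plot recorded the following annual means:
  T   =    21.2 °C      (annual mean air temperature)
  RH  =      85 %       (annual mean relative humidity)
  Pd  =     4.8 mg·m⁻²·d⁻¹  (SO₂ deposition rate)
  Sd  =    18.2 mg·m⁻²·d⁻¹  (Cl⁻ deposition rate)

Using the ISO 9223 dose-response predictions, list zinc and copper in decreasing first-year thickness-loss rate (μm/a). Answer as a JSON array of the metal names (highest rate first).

zinc: T>10 °C ⇒ hinge -0.071·(21.2−10) = -0.7952
  sulphur-dioxide contribution → 0.5795 μm/a
  chloride contribution → 1.094 μm/a
  total first-year rate 1.674 μm/a
copper: temperature factor f = -0.080·(11.2) = -0.8960
  sulphur-dioxide contribution → 0.4901 μm/a
  chloride contribution → 1.352 μm/a
  ⇒ r_corr(copper) = 1.842 μm/a
Ordering by μm/a: copper (1.84) > zinc (1.67)

["copper", "zinc"]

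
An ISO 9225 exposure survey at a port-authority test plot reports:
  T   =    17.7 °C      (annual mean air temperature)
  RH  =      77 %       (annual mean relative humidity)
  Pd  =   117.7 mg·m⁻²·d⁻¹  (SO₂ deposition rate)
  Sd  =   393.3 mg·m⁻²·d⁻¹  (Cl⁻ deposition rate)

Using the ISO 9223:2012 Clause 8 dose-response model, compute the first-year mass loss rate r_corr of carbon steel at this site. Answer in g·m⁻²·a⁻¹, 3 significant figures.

r_corr = 1.35e+03 g·m⁻²·a⁻¹

carbon steel: f(T) = -0.054·(T−10) [T>10 °C] = -0.4158
  SO₂ term: 1.77·117.7^0.52·exp(0.02·77-0.4158) = 65.01
  Sd branch = 0.102·Sd^0.62·e^(0.033·RH+0.04·T) = 106.7 μm/a
  r_corr = 65.01 + 106.7 = 171.8 μm/a
Convert to mass loss: 171.8 μm/a × 7.85 g/cm³ = 1348 g·m⁻²·a⁻¹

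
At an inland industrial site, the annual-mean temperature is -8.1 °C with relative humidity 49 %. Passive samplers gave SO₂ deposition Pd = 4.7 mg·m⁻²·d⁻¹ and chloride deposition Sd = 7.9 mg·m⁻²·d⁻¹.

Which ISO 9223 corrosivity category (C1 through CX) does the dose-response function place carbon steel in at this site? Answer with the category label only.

carbon steel: T≤10 °C ⇒ hinge +0.150·(-8.1−10) = -2.7150
  SO₂ term: 1.77·4.7^0.52·exp(0.02·49-2.7150) = 0.6982
  Cl⁻ term: 0.102·7.9^0.62·exp(0.033·49+0.04·-8.1) = 1.339
  r_corr = 0.6982 + 1.339 = 2.037 μm/a
ISO 9223 Table 2 (carbon steel): 1.3 < 2.04 ≤ 25 μm/a ⇒ C2

C2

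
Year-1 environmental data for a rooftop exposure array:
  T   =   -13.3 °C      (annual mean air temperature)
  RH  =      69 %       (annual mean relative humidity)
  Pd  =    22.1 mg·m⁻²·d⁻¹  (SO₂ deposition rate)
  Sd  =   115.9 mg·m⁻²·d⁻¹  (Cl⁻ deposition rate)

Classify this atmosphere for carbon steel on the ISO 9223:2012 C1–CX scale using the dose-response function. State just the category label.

carbon steel: temperature factor f = +0.150·(-23.3) = -3.4950
  sulphur-dioxide contribution → 1.068 μm/a
  chloride contribution → 11.12 μm/a
  ⇒ r_corr(carbon steel) = 12.19 μm/a
ISO 9223 Table 2 (carbon steel): 1.3 < 12.2 ≤ 25 μm/a ⇒ C2

C2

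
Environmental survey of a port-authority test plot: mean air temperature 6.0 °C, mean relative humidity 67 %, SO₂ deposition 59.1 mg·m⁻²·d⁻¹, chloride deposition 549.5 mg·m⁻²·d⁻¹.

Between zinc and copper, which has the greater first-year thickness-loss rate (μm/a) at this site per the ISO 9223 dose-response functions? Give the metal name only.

zinc: f(T) = +0.038·(T−10) [T≤10 °C] = -0.1520
  sulphur-dioxide contribution → 1.454 μm/a
  chloride contribution → 1.816 μm/a
  ⇒ r_corr(zinc) = 3.27 μm/a
copper: f(T) = +0.126·(T−10) [T≤10 °C] = -0.5040
  sulphur-dioxide contribution → 0.4817 μm/a
  chloride contribution → 0.8428 μm/a
  ⇒ r_corr(copper) = 1.324 μm/a
Ordering by μm/a: zinc (3.27) > copper (1.32)

zinc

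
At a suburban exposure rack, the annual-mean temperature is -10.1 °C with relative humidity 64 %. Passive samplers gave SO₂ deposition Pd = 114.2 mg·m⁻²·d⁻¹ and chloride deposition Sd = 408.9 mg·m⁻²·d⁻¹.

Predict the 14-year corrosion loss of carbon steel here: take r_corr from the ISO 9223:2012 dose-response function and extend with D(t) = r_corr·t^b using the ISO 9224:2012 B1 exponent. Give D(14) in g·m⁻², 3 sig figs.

D(14) = 845 g·m⁻²

carbon steel: f(T) = +0.150·(T−10) [T≤10 °C] = -3.0150
  Pd branch = 1.77·Pd^0.52·e^(0.02·RH+f) = 3.668 μm/a
  Cl⁻ term: 0.102·408.9^0.62·exp(0.033·64+0.04·-10.1) = 23.42
  sum: 3.668 + 23.42 → r_corr = 27.09 μm/a
ISO 9224: D(t) = r_corr · t^b with b = 0.523 (carbon steel, B1)
  D(14) = 27.09 × 14^0.523 = 27.09 × 3.976 = 107.7 μm
  Mass loss = 107.7 μm × 7.85 g/cm³ = 845.4 g·m⁻²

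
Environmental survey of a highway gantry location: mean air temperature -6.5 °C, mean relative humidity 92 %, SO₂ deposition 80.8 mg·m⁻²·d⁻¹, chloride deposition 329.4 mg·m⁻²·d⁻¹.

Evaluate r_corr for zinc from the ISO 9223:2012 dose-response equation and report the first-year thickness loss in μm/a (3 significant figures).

zinc: temperature factor f = +0.038·(-16.5) = -0.6270
  SO₂ term: 0.0129·80.8^0.44·exp(0.046·92-0.6270) = 3.277
  Sd branch = 0.0175·Sd^0.57·e^(0.008·RH+0.085·T) = 0.5726 μm/a
  r_corr = 3.277 + 0.5726 = 3.85 μm/a

r_corr = 3.85 μm/a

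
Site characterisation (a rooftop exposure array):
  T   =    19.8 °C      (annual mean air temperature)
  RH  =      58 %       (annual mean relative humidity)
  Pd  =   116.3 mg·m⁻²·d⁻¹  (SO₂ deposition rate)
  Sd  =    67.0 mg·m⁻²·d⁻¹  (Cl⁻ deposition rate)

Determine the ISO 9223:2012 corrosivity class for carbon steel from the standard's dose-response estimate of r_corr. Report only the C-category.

C4

carbon steel: T>10 °C ⇒ hinge -0.054·(19.8−10) = -0.5292
  Pd branch = 1.77·Pd^0.52·e^(0.02·RH+f) = 39.45 μm/a
  Sd branch = 0.102·Sd^0.62·e^(0.033·RH+0.04·T) = 20.7 μm/a
  sum: 39.45 + 20.7 → r_corr = 60.15 μm/a
Category bounds: 50…80 μm/a bracket r_corr ⇒ C4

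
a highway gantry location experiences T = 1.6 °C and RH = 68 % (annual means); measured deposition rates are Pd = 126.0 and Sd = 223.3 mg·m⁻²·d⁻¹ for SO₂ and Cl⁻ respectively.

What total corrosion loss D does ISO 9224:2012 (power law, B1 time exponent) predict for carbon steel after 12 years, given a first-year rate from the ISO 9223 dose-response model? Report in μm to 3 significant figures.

carbon steel: temperature factor f = +0.150·(-8.4) = -1.2600
  SO₂ term: 1.77·126.0^0.52·exp(0.02·68-1.2600) = 24.19
  Sd branch = 0.102·Sd^0.62·e^(0.033·RH+0.04·T) = 29.33 μm/a
  r_corr = 24.19 + 29.33 = 53.51 μm/a
Long-term exponent b (ISO 9224 Table 2, B1) = 0.523
  D(12) = 53.51 × 12^0.523 = 53.51 × 3.668 = 196.3 μm

D(12) = 196 μm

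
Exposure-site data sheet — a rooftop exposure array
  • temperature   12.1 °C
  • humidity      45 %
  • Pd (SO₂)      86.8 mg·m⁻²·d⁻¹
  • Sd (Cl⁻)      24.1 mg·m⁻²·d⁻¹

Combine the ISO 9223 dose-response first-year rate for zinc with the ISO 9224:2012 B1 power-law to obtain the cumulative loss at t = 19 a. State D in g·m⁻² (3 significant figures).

zinc: f(T) = -0.071·(T−10) [T>10 °C] = -0.1491
  Pd branch = 0.0129·Pd^0.44·e^(0.046·RH+f) = 0.6277 μm/a
  Sd branch = 0.0175·Sd^0.57·e^(0.008·RH+0.085·T) = 0.4303 μm/a
  sum: 0.6277 + 0.4303 → r_corr = 1.058 μm/a
Long-term exponent b (ISO 9224 Table 2, B1) = 0.813
  D(19) = 1.058 × 19^0.813 = 1.058 × 10.96 = 11.59 μm
  Mass loss = 11.59 μm × 7.14 g/cm³ = 82.76 g·m⁻²

D(19) = 82.8 g·m⁻²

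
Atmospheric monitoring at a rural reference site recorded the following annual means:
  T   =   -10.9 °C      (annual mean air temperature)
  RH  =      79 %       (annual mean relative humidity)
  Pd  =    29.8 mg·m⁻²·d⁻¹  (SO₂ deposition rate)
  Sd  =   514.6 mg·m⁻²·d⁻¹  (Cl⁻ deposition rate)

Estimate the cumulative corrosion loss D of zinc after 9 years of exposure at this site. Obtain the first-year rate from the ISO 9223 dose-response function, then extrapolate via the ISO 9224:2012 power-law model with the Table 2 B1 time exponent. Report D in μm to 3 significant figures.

D(9) = 8.60 μm

zinc: T≤10 °C ⇒ hinge +0.038·(-10.9−10) = -0.7942
  Pd branch = 0.0129·Pd^0.44·e^(0.046·RH+f) = 0.983 μm/a
  Sd branch = 0.0175·Sd^0.57·e^(0.008·RH+0.085·T) = 0.4578 μm/a
  r_corr = 0.983 + 0.4578 = 1.441 μm/a
Power-law: D(9) = r_corr · 9^0.813
  D(9) = 1.441 × 9^0.813 = 1.441 × 5.968 = 8.598 μm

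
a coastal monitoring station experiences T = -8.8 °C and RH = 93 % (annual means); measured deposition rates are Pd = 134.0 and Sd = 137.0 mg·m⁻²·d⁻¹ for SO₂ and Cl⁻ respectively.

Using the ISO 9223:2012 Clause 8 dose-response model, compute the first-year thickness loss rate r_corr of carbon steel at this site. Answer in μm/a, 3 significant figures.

r_corr = 41.3 μm/a

carbon steel: temperature factor f = +0.150·(-18.8) = -2.8200
  SO₂ term: 1.77·134.0^0.52·exp(0.02·93-2.8200) = 8.653
  Cl⁻ term: 0.102·137.0^0.62·exp(0.033·93+0.04·-8.8) = 32.61
  r_corr = 8.653 + 32.61 = 41.26 μm/a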